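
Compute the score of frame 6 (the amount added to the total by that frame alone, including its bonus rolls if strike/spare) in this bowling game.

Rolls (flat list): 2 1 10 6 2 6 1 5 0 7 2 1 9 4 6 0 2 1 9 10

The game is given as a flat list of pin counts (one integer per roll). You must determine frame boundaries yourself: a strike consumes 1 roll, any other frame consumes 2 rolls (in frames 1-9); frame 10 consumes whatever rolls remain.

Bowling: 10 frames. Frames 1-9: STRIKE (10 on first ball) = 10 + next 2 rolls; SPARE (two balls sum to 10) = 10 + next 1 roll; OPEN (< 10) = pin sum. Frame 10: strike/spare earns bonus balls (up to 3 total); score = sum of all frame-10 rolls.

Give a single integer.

Answer: 9

Derivation:
Frame 1: OPEN (2+1=3). Cumulative: 3
Frame 2: STRIKE. 10 + next two rolls (6+2) = 18. Cumulative: 21
Frame 3: OPEN (6+2=8). Cumulative: 29
Frame 4: OPEN (6+1=7). Cumulative: 36
Frame 5: OPEN (5+0=5). Cumulative: 41
Frame 6: OPEN (7+2=9). Cumulative: 50
Frame 7: SPARE (1+9=10). 10 + next roll (4) = 14. Cumulative: 64
Frame 8: SPARE (4+6=10). 10 + next roll (0) = 10. Cumulative: 74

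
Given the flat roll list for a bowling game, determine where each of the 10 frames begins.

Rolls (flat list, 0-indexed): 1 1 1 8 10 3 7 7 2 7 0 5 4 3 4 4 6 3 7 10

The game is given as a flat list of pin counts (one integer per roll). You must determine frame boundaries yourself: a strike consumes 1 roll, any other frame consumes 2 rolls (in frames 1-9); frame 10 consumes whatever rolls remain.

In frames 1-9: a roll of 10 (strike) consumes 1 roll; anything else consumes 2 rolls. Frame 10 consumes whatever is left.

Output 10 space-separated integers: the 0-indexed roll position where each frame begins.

Frame 1 starts at roll index 0: rolls=1,1 (sum=2), consumes 2 rolls
Frame 2 starts at roll index 2: rolls=1,8 (sum=9), consumes 2 rolls
Frame 3 starts at roll index 4: roll=10 (strike), consumes 1 roll
Frame 4 starts at roll index 5: rolls=3,7 (sum=10), consumes 2 rolls
Frame 5 starts at roll index 7: rolls=7,2 (sum=9), consumes 2 rolls
Frame 6 starts at roll index 9: rolls=7,0 (sum=7), consumes 2 rolls
Frame 7 starts at roll index 11: rolls=5,4 (sum=9), consumes 2 rolls
Frame 8 starts at roll index 13: rolls=3,4 (sum=7), consumes 2 rolls
Frame 9 starts at roll index 15: rolls=4,6 (sum=10), consumes 2 rolls
Frame 10 starts at roll index 17: 3 remaining rolls

Answer: 0 2 4 5 7 9 11 13 15 17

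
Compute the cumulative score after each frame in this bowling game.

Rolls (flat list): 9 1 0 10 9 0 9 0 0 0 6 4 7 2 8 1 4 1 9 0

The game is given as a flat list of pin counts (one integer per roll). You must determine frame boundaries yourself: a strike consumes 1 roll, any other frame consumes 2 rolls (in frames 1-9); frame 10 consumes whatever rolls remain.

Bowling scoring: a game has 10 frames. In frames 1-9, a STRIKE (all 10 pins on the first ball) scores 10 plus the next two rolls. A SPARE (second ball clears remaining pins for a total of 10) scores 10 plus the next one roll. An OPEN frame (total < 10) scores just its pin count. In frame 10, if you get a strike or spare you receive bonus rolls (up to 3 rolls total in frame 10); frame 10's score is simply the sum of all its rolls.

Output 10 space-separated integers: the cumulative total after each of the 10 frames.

Answer: 10 29 38 47 47 64 73 82 87 96

Derivation:
Frame 1: SPARE (9+1=10). 10 + next roll (0) = 10. Cumulative: 10
Frame 2: SPARE (0+10=10). 10 + next roll (9) = 19. Cumulative: 29
Frame 3: OPEN (9+0=9). Cumulative: 38
Frame 4: OPEN (9+0=9). Cumulative: 47
Frame 5: OPEN (0+0=0). Cumulative: 47
Frame 6: SPARE (6+4=10). 10 + next roll (7) = 17. Cumulative: 64
Frame 7: OPEN (7+2=9). Cumulative: 73
Frame 8: OPEN (8+1=9). Cumulative: 82
Frame 9: OPEN (4+1=5). Cumulative: 87
Frame 10: OPEN. Sum of all frame-10 rolls (9+0) = 9. Cumulative: 96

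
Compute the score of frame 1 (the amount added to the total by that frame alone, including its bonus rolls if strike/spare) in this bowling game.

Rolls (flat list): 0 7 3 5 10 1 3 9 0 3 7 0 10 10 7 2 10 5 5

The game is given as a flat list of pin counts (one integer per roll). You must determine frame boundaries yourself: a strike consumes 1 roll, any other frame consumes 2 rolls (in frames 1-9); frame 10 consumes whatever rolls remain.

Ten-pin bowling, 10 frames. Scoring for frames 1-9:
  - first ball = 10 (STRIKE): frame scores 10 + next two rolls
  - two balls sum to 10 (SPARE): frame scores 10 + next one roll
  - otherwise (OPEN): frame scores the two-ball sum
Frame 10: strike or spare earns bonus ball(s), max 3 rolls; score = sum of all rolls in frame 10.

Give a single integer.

Frame 1: OPEN (0+7=7). Cumulative: 7
Frame 2: OPEN (3+5=8). Cumulative: 15
Frame 3: STRIKE. 10 + next two rolls (1+3) = 14. Cumulative: 29

Answer: 7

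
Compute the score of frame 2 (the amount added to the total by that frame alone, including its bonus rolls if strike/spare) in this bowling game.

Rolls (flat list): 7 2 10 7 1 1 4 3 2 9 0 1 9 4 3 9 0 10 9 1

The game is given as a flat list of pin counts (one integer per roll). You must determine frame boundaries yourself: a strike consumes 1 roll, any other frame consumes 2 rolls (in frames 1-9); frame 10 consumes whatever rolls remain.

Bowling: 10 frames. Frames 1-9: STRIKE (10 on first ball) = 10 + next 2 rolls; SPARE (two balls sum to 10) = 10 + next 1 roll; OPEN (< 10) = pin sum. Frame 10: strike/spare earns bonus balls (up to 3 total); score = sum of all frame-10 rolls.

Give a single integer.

Answer: 18

Derivation:
Frame 1: OPEN (7+2=9). Cumulative: 9
Frame 2: STRIKE. 10 + next two rolls (7+1) = 18. Cumulative: 27
Frame 3: OPEN (7+1=8). Cumulative: 35
Frame 4: OPEN (1+4=5). Cumulative: 40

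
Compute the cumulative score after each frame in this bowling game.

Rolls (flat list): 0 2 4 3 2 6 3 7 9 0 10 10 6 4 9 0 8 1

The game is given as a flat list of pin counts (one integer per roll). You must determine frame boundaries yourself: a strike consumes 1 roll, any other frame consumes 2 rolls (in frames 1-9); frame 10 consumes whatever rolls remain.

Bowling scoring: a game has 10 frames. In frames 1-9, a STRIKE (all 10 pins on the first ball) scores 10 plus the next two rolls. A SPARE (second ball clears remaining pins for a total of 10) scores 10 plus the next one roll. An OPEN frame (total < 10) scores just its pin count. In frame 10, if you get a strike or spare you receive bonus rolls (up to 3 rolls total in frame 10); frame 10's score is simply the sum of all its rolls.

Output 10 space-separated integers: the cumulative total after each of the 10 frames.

Frame 1: OPEN (0+2=2). Cumulative: 2
Frame 2: OPEN (4+3=7). Cumulative: 9
Frame 3: OPEN (2+6=8). Cumulative: 17
Frame 4: SPARE (3+7=10). 10 + next roll (9) = 19. Cumulative: 36
Frame 5: OPEN (9+0=9). Cumulative: 45
Frame 6: STRIKE. 10 + next two rolls (10+6) = 26. Cumulative: 71
Frame 7: STRIKE. 10 + next two rolls (6+4) = 20. Cumulative: 91
Frame 8: SPARE (6+4=10). 10 + next roll (9) = 19. Cumulative: 110
Frame 9: OPEN (9+0=9). Cumulative: 119
Frame 10: OPEN. Sum of all frame-10 rolls (8+1) = 9. Cumulative: 128

Answer: 2 9 17 36 45 71 91 110 119 128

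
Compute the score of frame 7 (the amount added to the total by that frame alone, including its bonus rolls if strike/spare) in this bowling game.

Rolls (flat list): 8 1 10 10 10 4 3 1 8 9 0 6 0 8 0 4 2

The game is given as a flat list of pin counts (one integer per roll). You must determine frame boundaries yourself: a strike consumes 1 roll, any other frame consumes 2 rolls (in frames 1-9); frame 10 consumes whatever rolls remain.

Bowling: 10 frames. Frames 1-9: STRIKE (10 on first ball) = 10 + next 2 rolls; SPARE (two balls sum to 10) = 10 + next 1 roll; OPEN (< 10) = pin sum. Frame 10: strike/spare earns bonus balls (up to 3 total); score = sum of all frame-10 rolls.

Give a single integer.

Frame 1: OPEN (8+1=9). Cumulative: 9
Frame 2: STRIKE. 10 + next two rolls (10+10) = 30. Cumulative: 39
Frame 3: STRIKE. 10 + next two rolls (10+4) = 24. Cumulative: 63
Frame 4: STRIKE. 10 + next two rolls (4+3) = 17. Cumulative: 80
Frame 5: OPEN (4+3=7). Cumulative: 87
Frame 6: OPEN (1+8=9). Cumulative: 96
Frame 7: OPEN (9+0=9). Cumulative: 105
Frame 8: OPEN (6+0=6). Cumulative: 111
Frame 9: OPEN (8+0=8). Cumulative: 119

Answer: 9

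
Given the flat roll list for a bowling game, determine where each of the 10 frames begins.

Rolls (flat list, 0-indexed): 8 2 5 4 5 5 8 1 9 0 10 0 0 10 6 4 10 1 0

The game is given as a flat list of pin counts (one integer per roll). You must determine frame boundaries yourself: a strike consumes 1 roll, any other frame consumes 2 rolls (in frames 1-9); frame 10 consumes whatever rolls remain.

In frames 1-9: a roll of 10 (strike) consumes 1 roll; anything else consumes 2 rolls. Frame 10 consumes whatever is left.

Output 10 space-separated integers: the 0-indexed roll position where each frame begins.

Answer: 0 2 4 6 8 10 11 13 14 16

Derivation:
Frame 1 starts at roll index 0: rolls=8,2 (sum=10), consumes 2 rolls
Frame 2 starts at roll index 2: rolls=5,4 (sum=9), consumes 2 rolls
Frame 3 starts at roll index 4: rolls=5,5 (sum=10), consumes 2 rolls
Frame 4 starts at roll index 6: rolls=8,1 (sum=9), consumes 2 rolls
Frame 5 starts at roll index 8: rolls=9,0 (sum=9), consumes 2 rolls
Frame 6 starts at roll index 10: roll=10 (strike), consumes 1 roll
Frame 7 starts at roll index 11: rolls=0,0 (sum=0), consumes 2 rolls
Frame 8 starts at roll index 13: roll=10 (strike), consumes 1 roll
Frame 9 starts at roll index 14: rolls=6,4 (sum=10), consumes 2 rolls
Frame 10 starts at roll index 16: 3 remaining rolls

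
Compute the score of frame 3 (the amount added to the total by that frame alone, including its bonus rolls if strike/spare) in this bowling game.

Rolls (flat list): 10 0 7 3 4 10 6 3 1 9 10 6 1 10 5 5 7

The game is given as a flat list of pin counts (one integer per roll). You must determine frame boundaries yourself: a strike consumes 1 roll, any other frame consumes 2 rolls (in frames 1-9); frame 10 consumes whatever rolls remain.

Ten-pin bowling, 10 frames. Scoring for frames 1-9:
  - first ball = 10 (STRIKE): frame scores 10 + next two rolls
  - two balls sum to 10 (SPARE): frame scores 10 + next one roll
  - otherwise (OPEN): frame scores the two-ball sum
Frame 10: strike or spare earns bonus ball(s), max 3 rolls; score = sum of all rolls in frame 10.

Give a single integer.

Answer: 7

Derivation:
Frame 1: STRIKE. 10 + next two rolls (0+7) = 17. Cumulative: 17
Frame 2: OPEN (0+7=7). Cumulative: 24
Frame 3: OPEN (3+4=7). Cumulative: 31
Frame 4: STRIKE. 10 + next two rolls (6+3) = 19. Cumulative: 50
Frame 5: OPEN (6+3=9). Cumulative: 59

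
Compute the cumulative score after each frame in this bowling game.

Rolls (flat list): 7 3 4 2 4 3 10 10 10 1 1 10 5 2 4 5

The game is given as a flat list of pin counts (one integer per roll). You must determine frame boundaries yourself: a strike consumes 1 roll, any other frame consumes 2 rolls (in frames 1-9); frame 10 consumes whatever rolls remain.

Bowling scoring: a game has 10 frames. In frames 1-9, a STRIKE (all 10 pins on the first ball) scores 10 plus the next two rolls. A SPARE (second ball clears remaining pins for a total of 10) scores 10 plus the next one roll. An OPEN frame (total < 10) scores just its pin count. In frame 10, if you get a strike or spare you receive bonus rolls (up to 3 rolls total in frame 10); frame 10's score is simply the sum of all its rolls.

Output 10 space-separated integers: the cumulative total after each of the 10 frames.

Answer: 14 20 27 57 78 90 92 109 116 125

Derivation:
Frame 1: SPARE (7+3=10). 10 + next roll (4) = 14. Cumulative: 14
Frame 2: OPEN (4+2=6). Cumulative: 20
Frame 3: OPEN (4+3=7). Cumulative: 27
Frame 4: STRIKE. 10 + next two rolls (10+10) = 30. Cumulative: 57
Frame 5: STRIKE. 10 + next two rolls (10+1) = 21. Cumulative: 78
Frame 6: STRIKE. 10 + next two rolls (1+1) = 12. Cumulative: 90
Frame 7: OPEN (1+1=2). Cumulative: 92
Frame 8: STRIKE. 10 + next two rolls (5+2) = 17. Cumulative: 109
Frame 9: OPEN (5+2=7). Cumulative: 116
Frame 10: OPEN. Sum of all frame-10 rolls (4+5) = 9. Cumulative: 125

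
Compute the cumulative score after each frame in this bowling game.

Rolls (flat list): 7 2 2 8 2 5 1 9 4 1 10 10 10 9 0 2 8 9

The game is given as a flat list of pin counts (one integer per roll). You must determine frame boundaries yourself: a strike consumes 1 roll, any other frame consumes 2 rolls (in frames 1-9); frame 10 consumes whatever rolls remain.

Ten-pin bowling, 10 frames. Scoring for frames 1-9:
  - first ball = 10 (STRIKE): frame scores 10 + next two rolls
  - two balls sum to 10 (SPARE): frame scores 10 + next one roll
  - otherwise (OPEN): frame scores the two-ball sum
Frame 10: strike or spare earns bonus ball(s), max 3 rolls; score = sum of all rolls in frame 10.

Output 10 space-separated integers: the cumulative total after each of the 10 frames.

Frame 1: OPEN (7+2=9). Cumulative: 9
Frame 2: SPARE (2+8=10). 10 + next roll (2) = 12. Cumulative: 21
Frame 3: OPEN (2+5=7). Cumulative: 28
Frame 4: SPARE (1+9=10). 10 + next roll (4) = 14. Cumulative: 42
Frame 5: OPEN (4+1=5). Cumulative: 47
Frame 6: STRIKE. 10 + next two rolls (10+10) = 30. Cumulative: 77
Frame 7: STRIKE. 10 + next two rolls (10+9) = 29. Cumulative: 106
Frame 8: STRIKE. 10 + next two rolls (9+0) = 19. Cumulative: 125
Frame 9: OPEN (9+0=9). Cumulative: 134
Frame 10: SPARE. Sum of all frame-10 rolls (2+8+9) = 19. Cumulative: 153

Answer: 9 21 28 42 47 77 106 125 134 153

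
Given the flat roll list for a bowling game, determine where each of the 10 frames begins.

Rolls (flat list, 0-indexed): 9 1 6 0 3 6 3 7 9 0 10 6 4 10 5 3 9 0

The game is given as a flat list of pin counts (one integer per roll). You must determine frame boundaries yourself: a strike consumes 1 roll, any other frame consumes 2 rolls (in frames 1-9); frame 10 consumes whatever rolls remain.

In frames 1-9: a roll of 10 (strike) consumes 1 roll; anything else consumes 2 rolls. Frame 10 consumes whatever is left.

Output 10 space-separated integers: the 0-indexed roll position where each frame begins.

Frame 1 starts at roll index 0: rolls=9,1 (sum=10), consumes 2 rolls
Frame 2 starts at roll index 2: rolls=6,0 (sum=6), consumes 2 rolls
Frame 3 starts at roll index 4: rolls=3,6 (sum=9), consumes 2 rolls
Frame 4 starts at roll index 6: rolls=3,7 (sum=10), consumes 2 rolls
Frame 5 starts at roll index 8: rolls=9,0 (sum=9), consumes 2 rolls
Frame 6 starts at roll index 10: roll=10 (strike), consumes 1 roll
Frame 7 starts at roll index 11: rolls=6,4 (sum=10), consumes 2 rolls
Frame 8 starts at roll index 13: roll=10 (strike), consumes 1 roll
Frame 9 starts at roll index 14: rolls=5,3 (sum=8), consumes 2 rolls
Frame 10 starts at roll index 16: 2 remaining rolls

Answer: 0 2 4 6 8 10 11 13 14 16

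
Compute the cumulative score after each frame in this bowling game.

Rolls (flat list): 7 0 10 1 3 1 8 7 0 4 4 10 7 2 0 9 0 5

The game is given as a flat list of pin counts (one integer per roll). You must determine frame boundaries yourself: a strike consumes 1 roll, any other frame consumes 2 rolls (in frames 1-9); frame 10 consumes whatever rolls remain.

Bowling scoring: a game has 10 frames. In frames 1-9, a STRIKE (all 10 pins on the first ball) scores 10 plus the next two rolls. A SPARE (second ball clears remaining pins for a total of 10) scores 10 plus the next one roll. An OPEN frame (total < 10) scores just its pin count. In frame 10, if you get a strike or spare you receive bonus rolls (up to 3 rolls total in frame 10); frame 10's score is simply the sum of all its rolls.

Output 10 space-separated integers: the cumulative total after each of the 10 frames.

Frame 1: OPEN (7+0=7). Cumulative: 7
Frame 2: STRIKE. 10 + next two rolls (1+3) = 14. Cumulative: 21
Frame 3: OPEN (1+3=4). Cumulative: 25
Frame 4: OPEN (1+8=9). Cumulative: 34
Frame 5: OPEN (7+0=7). Cumulative: 41
Frame 6: OPEN (4+4=8). Cumulative: 49
Frame 7: STRIKE. 10 + next two rolls (7+2) = 19. Cumulative: 68
Frame 8: OPEN (7+2=9). Cumulative: 77
Frame 9: OPEN (0+9=9). Cumulative: 86
Frame 10: OPEN. Sum of all frame-10 rolls (0+5) = 5. Cumulative: 91

Answer: 7 21 25 34 41 49 68 77 86 91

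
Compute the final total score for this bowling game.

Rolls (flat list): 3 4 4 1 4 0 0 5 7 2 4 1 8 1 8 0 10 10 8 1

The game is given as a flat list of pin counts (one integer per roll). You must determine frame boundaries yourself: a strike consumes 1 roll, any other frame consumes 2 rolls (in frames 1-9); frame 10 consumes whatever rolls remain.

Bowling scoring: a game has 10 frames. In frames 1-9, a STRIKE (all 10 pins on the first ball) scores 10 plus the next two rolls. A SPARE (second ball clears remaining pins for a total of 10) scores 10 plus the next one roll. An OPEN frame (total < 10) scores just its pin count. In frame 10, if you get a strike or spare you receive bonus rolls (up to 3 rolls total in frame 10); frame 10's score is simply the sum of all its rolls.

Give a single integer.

Answer: 99

Derivation:
Frame 1: OPEN (3+4=7). Cumulative: 7
Frame 2: OPEN (4+1=5). Cumulative: 12
Frame 3: OPEN (4+0=4). Cumulative: 16
Frame 4: OPEN (0+5=5). Cumulative: 21
Frame 5: OPEN (7+2=9). Cumulative: 30
Frame 6: OPEN (4+1=5). Cumulative: 35
Frame 7: OPEN (8+1=9). Cumulative: 44
Frame 8: OPEN (8+0=8). Cumulative: 52
Frame 9: STRIKE. 10 + next two rolls (10+8) = 28. Cumulative: 80
Frame 10: STRIKE. Sum of all frame-10 rolls (10+8+1) = 19. Cumulative: 99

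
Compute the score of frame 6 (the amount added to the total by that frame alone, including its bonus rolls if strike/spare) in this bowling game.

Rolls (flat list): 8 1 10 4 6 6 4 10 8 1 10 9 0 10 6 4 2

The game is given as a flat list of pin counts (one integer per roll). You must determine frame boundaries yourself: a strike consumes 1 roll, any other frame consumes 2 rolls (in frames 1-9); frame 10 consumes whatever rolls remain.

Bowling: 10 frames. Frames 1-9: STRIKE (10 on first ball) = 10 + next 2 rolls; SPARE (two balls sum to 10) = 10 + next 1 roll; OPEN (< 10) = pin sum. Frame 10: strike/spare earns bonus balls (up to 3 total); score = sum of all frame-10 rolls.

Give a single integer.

Answer: 9

Derivation:
Frame 1: OPEN (8+1=9). Cumulative: 9
Frame 2: STRIKE. 10 + next two rolls (4+6) = 20. Cumulative: 29
Frame 3: SPARE (4+6=10). 10 + next roll (6) = 16. Cumulative: 45
Frame 4: SPARE (6+4=10). 10 + next roll (10) = 20. Cumulative: 65
Frame 5: STRIKE. 10 + next two rolls (8+1) = 19. Cumulative: 84
Frame 6: OPEN (8+1=9). Cumulative: 93
Frame 7: STRIKE. 10 + next two rolls (9+0) = 19. Cumulative: 112
Frame 8: OPEN (9+0=9). Cumulative: 121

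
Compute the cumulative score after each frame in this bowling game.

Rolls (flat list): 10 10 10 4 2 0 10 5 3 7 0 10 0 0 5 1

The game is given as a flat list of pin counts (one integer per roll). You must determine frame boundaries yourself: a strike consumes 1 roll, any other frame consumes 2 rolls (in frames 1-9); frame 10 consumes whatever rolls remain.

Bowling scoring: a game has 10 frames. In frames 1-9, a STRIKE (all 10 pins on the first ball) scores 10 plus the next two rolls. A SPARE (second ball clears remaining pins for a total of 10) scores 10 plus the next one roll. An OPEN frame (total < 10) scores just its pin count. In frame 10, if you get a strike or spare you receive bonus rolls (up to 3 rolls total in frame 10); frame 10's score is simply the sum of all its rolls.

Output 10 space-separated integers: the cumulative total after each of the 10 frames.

Frame 1: STRIKE. 10 + next two rolls (10+10) = 30. Cumulative: 30
Frame 2: STRIKE. 10 + next two rolls (10+4) = 24. Cumulative: 54
Frame 3: STRIKE. 10 + next two rolls (4+2) = 16. Cumulative: 70
Frame 4: OPEN (4+2=6). Cumulative: 76
Frame 5: SPARE (0+10=10). 10 + next roll (5) = 15. Cumulative: 91
Frame 6: OPEN (5+3=8). Cumulative: 99
Frame 7: OPEN (7+0=7). Cumulative: 106
Frame 8: STRIKE. 10 + next two rolls (0+0) = 10. Cumulative: 116
Frame 9: OPEN (0+0=0). Cumulative: 116
Frame 10: OPEN. Sum of all frame-10 rolls (5+1) = 6. Cumulative: 122

Answer: 30 54 70 76 91 99 106 116 116 122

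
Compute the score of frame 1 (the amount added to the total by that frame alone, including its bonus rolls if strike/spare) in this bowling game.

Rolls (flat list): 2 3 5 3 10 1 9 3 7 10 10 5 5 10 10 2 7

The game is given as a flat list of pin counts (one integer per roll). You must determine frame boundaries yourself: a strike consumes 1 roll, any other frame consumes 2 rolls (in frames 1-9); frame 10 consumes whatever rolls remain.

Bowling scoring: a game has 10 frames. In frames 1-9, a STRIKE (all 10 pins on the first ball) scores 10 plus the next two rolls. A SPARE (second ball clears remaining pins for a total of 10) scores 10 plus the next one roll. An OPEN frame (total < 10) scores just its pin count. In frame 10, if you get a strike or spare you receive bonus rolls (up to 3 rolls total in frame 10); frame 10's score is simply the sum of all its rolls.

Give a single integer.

Answer: 5

Derivation:
Frame 1: OPEN (2+3=5). Cumulative: 5
Frame 2: OPEN (5+3=8). Cumulative: 13
Frame 3: STRIKE. 10 + next two rolls (1+9) = 20. Cumulative: 33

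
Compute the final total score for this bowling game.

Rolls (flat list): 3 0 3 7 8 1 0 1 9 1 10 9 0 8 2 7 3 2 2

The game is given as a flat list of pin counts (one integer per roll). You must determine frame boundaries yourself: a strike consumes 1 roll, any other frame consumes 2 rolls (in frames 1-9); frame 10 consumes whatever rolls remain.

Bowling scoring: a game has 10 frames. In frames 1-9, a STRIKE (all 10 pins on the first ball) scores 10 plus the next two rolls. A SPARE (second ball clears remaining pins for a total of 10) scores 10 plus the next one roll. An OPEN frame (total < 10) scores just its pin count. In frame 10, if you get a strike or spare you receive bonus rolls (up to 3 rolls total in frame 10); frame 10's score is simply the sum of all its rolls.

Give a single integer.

Frame 1: OPEN (3+0=3). Cumulative: 3
Frame 2: SPARE (3+7=10). 10 + next roll (8) = 18. Cumulative: 21
Frame 3: OPEN (8+1=9). Cumulative: 30
Frame 4: OPEN (0+1=1). Cumulative: 31
Frame 5: SPARE (9+1=10). 10 + next roll (10) = 20. Cumulative: 51
Frame 6: STRIKE. 10 + next two rolls (9+0) = 19. Cumulative: 70
Frame 7: OPEN (9+0=9). Cumulative: 79
Frame 8: SPARE (8+2=10). 10 + next roll (7) = 17. Cumulative: 96
Frame 9: SPARE (7+3=10). 10 + next roll (2) = 12. Cumulative: 108
Frame 10: OPEN. Sum of all frame-10 rolls (2+2) = 4. Cumulative: 112

Answer: 112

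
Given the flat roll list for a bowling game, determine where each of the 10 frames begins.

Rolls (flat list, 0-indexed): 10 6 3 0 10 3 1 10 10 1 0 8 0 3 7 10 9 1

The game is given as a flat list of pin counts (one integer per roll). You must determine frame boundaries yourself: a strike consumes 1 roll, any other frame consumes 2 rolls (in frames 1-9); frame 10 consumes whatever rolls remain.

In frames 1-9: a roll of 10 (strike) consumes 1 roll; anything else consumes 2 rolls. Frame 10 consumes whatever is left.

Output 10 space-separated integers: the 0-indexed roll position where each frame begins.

Frame 1 starts at roll index 0: roll=10 (strike), consumes 1 roll
Frame 2 starts at roll index 1: rolls=6,3 (sum=9), consumes 2 rolls
Frame 3 starts at roll index 3: rolls=0,10 (sum=10), consumes 2 rolls
Frame 4 starts at roll index 5: rolls=3,1 (sum=4), consumes 2 rolls
Frame 5 starts at roll index 7: roll=10 (strike), consumes 1 roll
Frame 6 starts at roll index 8: roll=10 (strike), consumes 1 roll
Frame 7 starts at roll index 9: rolls=1,0 (sum=1), consumes 2 rolls
Frame 8 starts at roll index 11: rolls=8,0 (sum=8), consumes 2 rolls
Frame 9 starts at roll index 13: rolls=3,7 (sum=10), consumes 2 rolls
Frame 10 starts at roll index 15: 3 remaining rolls

Answer: 0 1 3 5 7 8 9 11 13 15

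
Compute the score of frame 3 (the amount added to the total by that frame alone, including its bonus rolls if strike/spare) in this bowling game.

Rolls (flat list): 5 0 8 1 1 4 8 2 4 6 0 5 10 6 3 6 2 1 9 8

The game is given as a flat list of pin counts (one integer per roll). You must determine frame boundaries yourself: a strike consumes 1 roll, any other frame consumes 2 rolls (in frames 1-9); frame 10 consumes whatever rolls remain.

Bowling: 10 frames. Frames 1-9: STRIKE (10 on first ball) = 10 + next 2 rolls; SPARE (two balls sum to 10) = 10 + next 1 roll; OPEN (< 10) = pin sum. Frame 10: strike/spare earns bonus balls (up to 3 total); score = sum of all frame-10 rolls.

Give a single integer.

Frame 1: OPEN (5+0=5). Cumulative: 5
Frame 2: OPEN (8+1=9). Cumulative: 14
Frame 3: OPEN (1+4=5). Cumulative: 19
Frame 4: SPARE (8+2=10). 10 + next roll (4) = 14. Cumulative: 33
Frame 5: SPARE (4+6=10). 10 + next roll (0) = 10. Cumulative: 43

Answer: 5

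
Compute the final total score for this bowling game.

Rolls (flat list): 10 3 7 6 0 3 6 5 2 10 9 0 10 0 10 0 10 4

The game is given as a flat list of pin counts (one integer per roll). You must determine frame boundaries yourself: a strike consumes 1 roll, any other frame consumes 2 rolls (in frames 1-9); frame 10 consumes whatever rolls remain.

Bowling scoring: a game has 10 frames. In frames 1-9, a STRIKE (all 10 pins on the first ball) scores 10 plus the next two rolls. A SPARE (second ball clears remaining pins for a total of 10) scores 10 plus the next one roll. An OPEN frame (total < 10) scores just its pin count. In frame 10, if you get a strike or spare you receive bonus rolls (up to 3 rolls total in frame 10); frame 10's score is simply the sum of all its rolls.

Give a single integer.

Frame 1: STRIKE. 10 + next two rolls (3+7) = 20. Cumulative: 20
Frame 2: SPARE (3+7=10). 10 + next roll (6) = 16. Cumulative: 36
Frame 3: OPEN (6+0=6). Cumulative: 42
Frame 4: OPEN (3+6=9). Cumulative: 51
Frame 5: OPEN (5+2=7). Cumulative: 58
Frame 6: STRIKE. 10 + next two rolls (9+0) = 19. Cumulative: 77
Frame 7: OPEN (9+0=9). Cumulative: 86
Frame 8: STRIKE. 10 + next two rolls (0+10) = 20. Cumulative: 106
Frame 9: SPARE (0+10=10). 10 + next roll (0) = 10. Cumulative: 116
Frame 10: SPARE. Sum of all frame-10 rolls (0+10+4) = 14. Cumulative: 130

Answer: 130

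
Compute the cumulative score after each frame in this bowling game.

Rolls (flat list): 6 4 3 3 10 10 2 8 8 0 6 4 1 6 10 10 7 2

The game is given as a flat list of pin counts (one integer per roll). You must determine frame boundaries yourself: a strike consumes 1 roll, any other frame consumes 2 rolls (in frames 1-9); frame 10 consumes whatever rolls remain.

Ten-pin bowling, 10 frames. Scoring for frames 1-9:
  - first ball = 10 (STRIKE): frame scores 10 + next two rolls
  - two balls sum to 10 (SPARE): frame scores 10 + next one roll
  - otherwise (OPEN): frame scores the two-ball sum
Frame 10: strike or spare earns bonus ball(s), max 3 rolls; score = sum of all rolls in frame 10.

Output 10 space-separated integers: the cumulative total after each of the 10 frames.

Frame 1: SPARE (6+4=10). 10 + next roll (3) = 13. Cumulative: 13
Frame 2: OPEN (3+3=6). Cumulative: 19
Frame 3: STRIKE. 10 + next two rolls (10+2) = 22. Cumulative: 41
Frame 4: STRIKE. 10 + next two rolls (2+8) = 20. Cumulative: 61
Frame 5: SPARE (2+8=10). 10 + next roll (8) = 18. Cumulative: 79
Frame 6: OPEN (8+0=8). Cumulative: 87
Frame 7: SPARE (6+4=10). 10 + next roll (1) = 11. Cumulative: 98
Frame 8: OPEN (1+6=7). Cumulative: 105
Frame 9: STRIKE. 10 + next two rolls (10+7) = 27. Cumulative: 132
Frame 10: STRIKE. Sum of all frame-10 rolls (10+7+2) = 19. Cumulative: 151

Answer: 13 19 41 61 79 87 98 105 132 151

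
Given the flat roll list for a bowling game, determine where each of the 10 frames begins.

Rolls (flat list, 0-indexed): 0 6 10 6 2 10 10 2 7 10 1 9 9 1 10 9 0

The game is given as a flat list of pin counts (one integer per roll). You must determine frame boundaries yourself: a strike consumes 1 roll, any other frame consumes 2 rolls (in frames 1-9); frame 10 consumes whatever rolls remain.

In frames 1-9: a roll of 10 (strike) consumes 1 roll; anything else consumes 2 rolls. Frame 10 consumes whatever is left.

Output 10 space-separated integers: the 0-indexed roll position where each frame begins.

Frame 1 starts at roll index 0: rolls=0,6 (sum=6), consumes 2 rolls
Frame 2 starts at roll index 2: roll=10 (strike), consumes 1 roll
Frame 3 starts at roll index 3: rolls=6,2 (sum=8), consumes 2 rolls
Frame 4 starts at roll index 5: roll=10 (strike), consumes 1 roll
Frame 5 starts at roll index 6: roll=10 (strike), consumes 1 roll
Frame 6 starts at roll index 7: rolls=2,7 (sum=9), consumes 2 rolls
Frame 7 starts at roll index 9: roll=10 (strike), consumes 1 roll
Frame 8 starts at roll index 10: rolls=1,9 (sum=10), consumes 2 rolls
Frame 9 starts at roll index 12: rolls=9,1 (sum=10), consumes 2 rolls
Frame 10 starts at roll index 14: 3 remaining rolls

Answer: 0 2 3 5 6 7 9 10 12 14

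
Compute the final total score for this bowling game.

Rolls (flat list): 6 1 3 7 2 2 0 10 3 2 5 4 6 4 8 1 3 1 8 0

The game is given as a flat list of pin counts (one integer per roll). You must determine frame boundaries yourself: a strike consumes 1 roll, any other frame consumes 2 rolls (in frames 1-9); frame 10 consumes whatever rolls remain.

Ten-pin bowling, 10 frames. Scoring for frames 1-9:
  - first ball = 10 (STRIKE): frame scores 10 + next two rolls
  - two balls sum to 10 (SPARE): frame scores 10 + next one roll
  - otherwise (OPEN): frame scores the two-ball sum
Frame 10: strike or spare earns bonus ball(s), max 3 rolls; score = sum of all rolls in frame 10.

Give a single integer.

Answer: 89

Derivation:
Frame 1: OPEN (6+1=7). Cumulative: 7
Frame 2: SPARE (3+7=10). 10 + next roll (2) = 12. Cumulative: 19
Frame 3: OPEN (2+2=4). Cumulative: 23
Frame 4: SPARE (0+10=10). 10 + next roll (3) = 13. Cumulative: 36
Frame 5: OPEN (3+2=5). Cumulative: 41
Frame 6: OPEN (5+4=9). Cumulative: 50
Frame 7: SPARE (6+4=10). 10 + next roll (8) = 18. Cumulative: 68
Frame 8: OPEN (8+1=9). Cumulative: 77
Frame 9: OPEN (3+1=4). Cumulative: 81
Frame 10: OPEN. Sum of all frame-10 rolls (8+0) = 8. Cumulative: 89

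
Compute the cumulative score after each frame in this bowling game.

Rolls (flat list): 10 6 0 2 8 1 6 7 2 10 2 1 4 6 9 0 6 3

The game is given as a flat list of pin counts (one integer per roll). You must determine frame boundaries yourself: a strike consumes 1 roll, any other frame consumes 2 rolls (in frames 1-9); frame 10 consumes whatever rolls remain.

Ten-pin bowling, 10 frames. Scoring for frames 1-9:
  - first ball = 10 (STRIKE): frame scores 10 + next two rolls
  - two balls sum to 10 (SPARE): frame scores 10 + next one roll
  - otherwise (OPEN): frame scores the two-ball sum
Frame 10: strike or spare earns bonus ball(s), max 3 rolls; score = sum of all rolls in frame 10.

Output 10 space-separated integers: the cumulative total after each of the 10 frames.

Answer: 16 22 33 40 49 62 65 84 93 102

Derivation:
Frame 1: STRIKE. 10 + next two rolls (6+0) = 16. Cumulative: 16
Frame 2: OPEN (6+0=6). Cumulative: 22
Frame 3: SPARE (2+8=10). 10 + next roll (1) = 11. Cumulative: 33
Frame 4: OPEN (1+6=7). Cumulative: 40
Frame 5: OPEN (7+2=9). Cumulative: 49
Frame 6: STRIKE. 10 + next two rolls (2+1) = 13. Cumulative: 62
Frame 7: OPEN (2+1=3). Cumulative: 65
Frame 8: SPARE (4+6=10). 10 + next roll (9) = 19. Cumulative: 84
Frame 9: OPEN (9+0=9). Cumulative: 93
Frame 10: OPEN. Sum of all frame-10 rolls (6+3) = 9. Cumulative: 102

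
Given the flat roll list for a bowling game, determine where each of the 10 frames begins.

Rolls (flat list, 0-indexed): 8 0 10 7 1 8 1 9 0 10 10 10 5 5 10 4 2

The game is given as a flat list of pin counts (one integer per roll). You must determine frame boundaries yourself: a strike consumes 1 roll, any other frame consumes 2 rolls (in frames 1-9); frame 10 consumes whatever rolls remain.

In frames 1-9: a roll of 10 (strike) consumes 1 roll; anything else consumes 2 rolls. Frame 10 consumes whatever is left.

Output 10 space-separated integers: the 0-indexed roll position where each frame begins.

Frame 1 starts at roll index 0: rolls=8,0 (sum=8), consumes 2 rolls
Frame 2 starts at roll index 2: roll=10 (strike), consumes 1 roll
Frame 3 starts at roll index 3: rolls=7,1 (sum=8), consumes 2 rolls
Frame 4 starts at roll index 5: rolls=8,1 (sum=9), consumes 2 rolls
Frame 5 starts at roll index 7: rolls=9,0 (sum=9), consumes 2 rolls
Frame 6 starts at roll index 9: roll=10 (strike), consumes 1 roll
Frame 7 starts at roll index 10: roll=10 (strike), consumes 1 roll
Frame 8 starts at roll index 11: roll=10 (strike), consumes 1 roll
Frame 9 starts at roll index 12: rolls=5,5 (sum=10), consumes 2 rolls
Frame 10 starts at roll index 14: 3 remaining rolls

Answer: 0 2 3 5 7 9 10 11 12 14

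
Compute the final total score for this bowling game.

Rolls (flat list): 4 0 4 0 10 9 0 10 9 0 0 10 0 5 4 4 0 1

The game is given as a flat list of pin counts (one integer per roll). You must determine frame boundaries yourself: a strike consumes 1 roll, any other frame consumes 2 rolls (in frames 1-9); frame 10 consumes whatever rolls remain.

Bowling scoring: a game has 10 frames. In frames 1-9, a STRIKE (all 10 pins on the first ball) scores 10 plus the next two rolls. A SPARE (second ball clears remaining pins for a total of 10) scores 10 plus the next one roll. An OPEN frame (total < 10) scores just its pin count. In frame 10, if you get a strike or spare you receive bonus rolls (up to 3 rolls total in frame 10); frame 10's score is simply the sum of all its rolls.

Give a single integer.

Answer: 88

Derivation:
Frame 1: OPEN (4+0=4). Cumulative: 4
Frame 2: OPEN (4+0=4). Cumulative: 8
Frame 3: STRIKE. 10 + next two rolls (9+0) = 19. Cumulative: 27
Frame 4: OPEN (9+0=9). Cumulative: 36
Frame 5: STRIKE. 10 + next two rolls (9+0) = 19. Cumulative: 55
Frame 6: OPEN (9+0=9). Cumulative: 64
Frame 7: SPARE (0+10=10). 10 + next roll (0) = 10. Cumulative: 74
Frame 8: OPEN (0+5=5). Cumulative: 79
Frame 9: OPEN (4+4=8). Cumulative: 87
Frame 10: OPEN. Sum of all frame-10 rolls (0+1) = 1. Cumulative: 88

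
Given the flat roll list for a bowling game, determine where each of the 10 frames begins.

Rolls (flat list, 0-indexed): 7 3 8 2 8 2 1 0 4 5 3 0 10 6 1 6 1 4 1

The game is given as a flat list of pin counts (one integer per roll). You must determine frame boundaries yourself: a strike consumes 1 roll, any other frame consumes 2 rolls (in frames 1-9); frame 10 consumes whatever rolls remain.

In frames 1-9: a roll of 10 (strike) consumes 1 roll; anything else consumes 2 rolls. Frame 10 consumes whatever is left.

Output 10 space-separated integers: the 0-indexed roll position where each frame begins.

Answer: 0 2 4 6 8 10 12 13 15 17

Derivation:
Frame 1 starts at roll index 0: rolls=7,3 (sum=10), consumes 2 rolls
Frame 2 starts at roll index 2: rolls=8,2 (sum=10), consumes 2 rolls
Frame 3 starts at roll index 4: rolls=8,2 (sum=10), consumes 2 rolls
Frame 4 starts at roll index 6: rolls=1,0 (sum=1), consumes 2 rolls
Frame 5 starts at roll index 8: rolls=4,5 (sum=9), consumes 2 rolls
Frame 6 starts at roll index 10: rolls=3,0 (sum=3), consumes 2 rolls
Frame 7 starts at roll index 12: roll=10 (strike), consumes 1 roll
Frame 8 starts at roll index 13: rolls=6,1 (sum=7), consumes 2 rolls
Frame 9 starts at roll index 15: rolls=6,1 (sum=7), consumes 2 rolls
Frame 10 starts at roll index 17: 2 remaining rolls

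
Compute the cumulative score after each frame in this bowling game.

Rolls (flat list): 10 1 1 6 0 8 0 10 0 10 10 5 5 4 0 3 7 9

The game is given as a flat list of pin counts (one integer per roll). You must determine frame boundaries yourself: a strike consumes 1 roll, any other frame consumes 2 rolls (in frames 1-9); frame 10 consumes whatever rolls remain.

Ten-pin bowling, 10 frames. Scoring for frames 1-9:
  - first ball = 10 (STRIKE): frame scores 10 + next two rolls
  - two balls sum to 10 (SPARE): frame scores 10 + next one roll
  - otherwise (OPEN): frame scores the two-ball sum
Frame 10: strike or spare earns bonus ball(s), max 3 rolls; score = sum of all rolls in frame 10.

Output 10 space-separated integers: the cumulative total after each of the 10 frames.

Answer: 12 14 20 28 48 68 88 102 106 125

Derivation:
Frame 1: STRIKE. 10 + next two rolls (1+1) = 12. Cumulative: 12
Frame 2: OPEN (1+1=2). Cumulative: 14
Frame 3: OPEN (6+0=6). Cumulative: 20
Frame 4: OPEN (8+0=8). Cumulative: 28
Frame 5: STRIKE. 10 + next two rolls (0+10) = 20. Cumulative: 48
Frame 6: SPARE (0+10=10). 10 + next roll (10) = 20. Cumulative: 68
Frame 7: STRIKE. 10 + next two rolls (5+5) = 20. Cumulative: 88
Frame 8: SPARE (5+5=10). 10 + next roll (4) = 14. Cumulative: 102
Frame 9: OPEN (4+0=4). Cumulative: 106
Frame 10: SPARE. Sum of all frame-10 rolls (3+7+9) = 19. Cumulative: 125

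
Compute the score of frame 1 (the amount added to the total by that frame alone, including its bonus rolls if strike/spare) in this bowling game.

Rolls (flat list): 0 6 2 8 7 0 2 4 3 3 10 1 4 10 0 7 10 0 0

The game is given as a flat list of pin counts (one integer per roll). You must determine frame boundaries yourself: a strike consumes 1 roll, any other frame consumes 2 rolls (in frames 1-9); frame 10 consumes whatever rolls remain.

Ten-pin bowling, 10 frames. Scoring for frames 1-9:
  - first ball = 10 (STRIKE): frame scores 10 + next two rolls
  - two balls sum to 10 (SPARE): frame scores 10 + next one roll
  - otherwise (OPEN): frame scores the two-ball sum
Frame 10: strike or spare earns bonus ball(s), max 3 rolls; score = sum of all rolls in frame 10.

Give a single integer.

Answer: 6

Derivation:
Frame 1: OPEN (0+6=6). Cumulative: 6
Frame 2: SPARE (2+8=10). 10 + next roll (7) = 17. Cumulative: 23
Frame 3: OPEN (7+0=7). Cumulative: 30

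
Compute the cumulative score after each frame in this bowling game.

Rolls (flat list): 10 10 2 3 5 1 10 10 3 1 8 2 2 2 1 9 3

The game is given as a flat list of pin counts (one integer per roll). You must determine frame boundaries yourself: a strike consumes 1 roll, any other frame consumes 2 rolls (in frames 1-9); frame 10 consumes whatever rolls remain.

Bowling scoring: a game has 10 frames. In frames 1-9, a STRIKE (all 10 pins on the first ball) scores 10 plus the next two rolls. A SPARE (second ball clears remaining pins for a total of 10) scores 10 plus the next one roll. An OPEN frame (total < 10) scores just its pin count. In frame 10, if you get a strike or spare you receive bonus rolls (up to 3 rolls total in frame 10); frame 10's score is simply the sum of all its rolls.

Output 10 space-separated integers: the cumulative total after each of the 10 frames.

Answer: 22 37 42 48 71 85 89 101 105 118

Derivation:
Frame 1: STRIKE. 10 + next two rolls (10+2) = 22. Cumulative: 22
Frame 2: STRIKE. 10 + next two rolls (2+3) = 15. Cumulative: 37
Frame 3: OPEN (2+3=5). Cumulative: 42
Frame 4: OPEN (5+1=6). Cumulative: 48
Frame 5: STRIKE. 10 + next two rolls (10+3) = 23. Cumulative: 71
Frame 6: STRIKE. 10 + next two rolls (3+1) = 14. Cumulative: 85
Frame 7: OPEN (3+1=4). Cumulative: 89
Frame 8: SPARE (8+2=10). 10 + next roll (2) = 12. Cumulative: 101
Frame 9: OPEN (2+2=4). Cumulative: 105
Frame 10: SPARE. Sum of all frame-10 rolls (1+9+3) = 13. Cumulative: 118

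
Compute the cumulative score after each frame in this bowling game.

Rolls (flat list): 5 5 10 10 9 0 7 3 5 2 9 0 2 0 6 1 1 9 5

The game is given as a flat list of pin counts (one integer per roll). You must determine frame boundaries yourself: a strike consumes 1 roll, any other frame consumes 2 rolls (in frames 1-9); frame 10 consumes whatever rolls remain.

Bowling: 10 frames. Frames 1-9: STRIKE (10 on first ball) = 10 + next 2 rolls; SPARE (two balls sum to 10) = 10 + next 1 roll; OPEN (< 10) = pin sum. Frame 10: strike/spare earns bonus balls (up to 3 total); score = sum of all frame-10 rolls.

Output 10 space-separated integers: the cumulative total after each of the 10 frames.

Frame 1: SPARE (5+5=10). 10 + next roll (10) = 20. Cumulative: 20
Frame 2: STRIKE. 10 + next two rolls (10+9) = 29. Cumulative: 49
Frame 3: STRIKE. 10 + next two rolls (9+0) = 19. Cumulative: 68
Frame 4: OPEN (9+0=9). Cumulative: 77
Frame 5: SPARE (7+3=10). 10 + next roll (5) = 15. Cumulative: 92
Frame 6: OPEN (5+2=7). Cumulative: 99
Frame 7: OPEN (9+0=9). Cumulative: 108
Frame 8: OPEN (2+0=2). Cumulative: 110
Frame 9: OPEN (6+1=7). Cumulative: 117
Frame 10: SPARE. Sum of all frame-10 rolls (1+9+5) = 15. Cumulative: 132

Answer: 20 49 68 77 92 99 108 110 117 132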